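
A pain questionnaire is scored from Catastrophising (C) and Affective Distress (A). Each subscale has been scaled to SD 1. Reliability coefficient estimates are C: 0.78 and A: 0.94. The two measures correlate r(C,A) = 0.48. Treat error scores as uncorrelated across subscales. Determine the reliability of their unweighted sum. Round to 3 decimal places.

Var(C+A) = 2 + 2·[0.48] = 2 + 0.96 = 2.96.
With uncorrelated errors the cross-covariances are all true-score covariance, so they carry over unchanged; only the diagonal terms shrink to ρᵢσᵢ².
True-score variance = [0.78 + 0.94] + 0.96 = 1.72 + 0.96 = 2.68.
Reliability = 2.68 / 2.96 = 0.905.

0.905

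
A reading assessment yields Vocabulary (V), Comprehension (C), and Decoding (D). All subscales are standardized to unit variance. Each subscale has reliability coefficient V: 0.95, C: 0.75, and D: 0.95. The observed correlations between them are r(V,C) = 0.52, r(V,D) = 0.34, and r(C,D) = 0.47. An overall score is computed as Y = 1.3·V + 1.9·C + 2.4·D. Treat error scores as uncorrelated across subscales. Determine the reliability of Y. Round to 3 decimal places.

Var(Y) = 1.3² + 1.9² + 2.4² + 2·[2.47·0.52 + 3.12·0.34 + 4.56·0.47] = 11.06 + 8.9768 = 20.0368.
Under uncorrelated errors the observed covariances equal the true-score covariances, so only the own-variance terms attenuate.
True-score variance = [1.3²·0.95 + 1.9²·0.75 + 2.4²·0.95] + 8.9768 = 9.785 + 8.9768 = 18.7618.
Reliability = 18.7618 / 20.0368 = 0.936.

0.936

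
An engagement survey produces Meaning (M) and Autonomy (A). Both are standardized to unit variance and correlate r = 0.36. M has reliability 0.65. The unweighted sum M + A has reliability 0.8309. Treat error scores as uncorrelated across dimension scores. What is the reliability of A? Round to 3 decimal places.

0.890

Var(M+A) = 2 + 2·0.36 = 2.720.
True-score variance = ρ_M + ρ_A + 2·0.36, so 0.8309 = (0.65 + ρ_A + 0.72) / 2.720.
ρ_A = 0.8309·2.720 − 0.65 − 0.72 = 0.890.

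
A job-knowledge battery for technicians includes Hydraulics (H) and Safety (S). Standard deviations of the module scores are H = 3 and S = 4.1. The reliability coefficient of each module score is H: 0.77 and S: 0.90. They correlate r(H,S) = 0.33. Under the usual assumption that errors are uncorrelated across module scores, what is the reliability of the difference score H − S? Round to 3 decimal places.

0.788

Var(H−S) = 3² + 4.1² − 2·3·4.1·0.33 = 25.81 − 8.118 = 17.692.
Because errors are independent across components, Cov(Tᵢ,Tⱼ) = Cov(Xᵢ,Xⱼ); the off-diagonal part of the true-score variance is the same as above.
True-score variance = [3²·0.77 + 4.1²·0.90] − 8.118 = 22.059 − 8.118 = 13.941.
Reliability = 13.941 / 17.692 = 0.788.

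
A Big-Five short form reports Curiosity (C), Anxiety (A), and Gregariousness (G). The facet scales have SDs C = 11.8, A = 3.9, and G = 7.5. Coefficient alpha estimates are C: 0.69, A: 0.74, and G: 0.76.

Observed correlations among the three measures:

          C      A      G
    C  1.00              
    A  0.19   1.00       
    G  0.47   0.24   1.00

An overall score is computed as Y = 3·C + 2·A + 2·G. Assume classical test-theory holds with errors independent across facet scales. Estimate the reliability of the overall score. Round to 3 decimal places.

0.792

Var(Y) = 3²·11.8² + 2²·3.9² + 2²·7.5² + 2·[6·11.8·3.9·0.19 + 6·11.8·7.5·0.47 + 4·3.9·7.5·0.24] = 1539 + 660.226 = 2199.23.
With uncorrelated errors the cross-covariances are all true-score covariance, so they carry over unchanged; only the diagonal terms shrink to ρᵢσᵢ².
True-score variance = [3²·11.8²·0.69 + 2²·3.9²·0.74 + 2²·7.5²·0.76] + 660.226 = 1080.7 + 660.226 = 1740.93.
Reliability = 1740.93 / 2199.23 = 0.792.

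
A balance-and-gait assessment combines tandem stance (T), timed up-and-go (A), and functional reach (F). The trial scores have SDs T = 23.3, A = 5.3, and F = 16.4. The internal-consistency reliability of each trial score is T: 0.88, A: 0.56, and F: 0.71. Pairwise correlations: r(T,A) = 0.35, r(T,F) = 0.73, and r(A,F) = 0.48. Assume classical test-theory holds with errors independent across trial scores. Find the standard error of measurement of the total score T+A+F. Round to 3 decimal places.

Var(total) = 839.94 + 727.781 = 1567.72.
True-score variance = 684.435 + 727.781 = 1412.22, so reliability = 0.9008.
Error variance = 1567.72 − 1412.22 = 155.505; SEM = √155.505 = 12.470.

12.470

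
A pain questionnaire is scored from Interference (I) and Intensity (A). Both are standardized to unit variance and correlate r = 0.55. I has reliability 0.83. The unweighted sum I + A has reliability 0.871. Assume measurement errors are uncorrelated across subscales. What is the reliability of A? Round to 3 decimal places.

Var(I+A) = 2 + 2·0.55 = 3.100.
True-score variance = ρ_I + ρ_A + 2·0.55, so 0.871 = (0.83 + ρ_A + 1.10) / 3.100.
ρ_A = 0.871·3.100 − 0.83 − 1.10 = 0.770.

0.770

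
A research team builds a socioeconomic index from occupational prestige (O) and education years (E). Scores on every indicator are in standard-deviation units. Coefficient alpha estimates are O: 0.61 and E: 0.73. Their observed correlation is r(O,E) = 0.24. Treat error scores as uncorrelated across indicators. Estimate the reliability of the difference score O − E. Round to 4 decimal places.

Var(O−E) = 1 + 1 − 2·0.24 = 2 − 0.48 = 1.52.
Under uncorrelated errors the observed covariances equal the true-score covariances, so only the own-variance terms attenuate.
True-score variance = [0.61 + 0.73] − 0.48 = 1.34 − 0.48 = 0.86.
Reliability = 0.86 / 1.52 = 0.5658.

0.5658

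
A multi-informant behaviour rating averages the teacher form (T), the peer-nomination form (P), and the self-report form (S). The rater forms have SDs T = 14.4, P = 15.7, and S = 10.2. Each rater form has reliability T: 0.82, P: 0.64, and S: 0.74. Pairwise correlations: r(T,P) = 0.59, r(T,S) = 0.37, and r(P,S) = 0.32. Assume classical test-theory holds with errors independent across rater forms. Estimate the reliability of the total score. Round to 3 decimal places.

0.852

Var(T+P+S) = 14.4² + 15.7² + 10.2² + 2·[14.4·15.7·0.59 + 14.4·10.2·0.37 + 15.7·10.2·0.32] = 557.89 + 477.955 = 1035.85.
Because errors are independent across components, Cov(Tᵢ,Tⱼ) = Cov(Xᵢ,Xⱼ); the off-diagonal part of the true-score variance is the same as above.
True-score variance = [14.4²·0.82 + 15.7²·0.64 + 10.2²·0.74] + 477.955 = 404.778 + 477.955 = 882.734.
Reliability = 882.734 / 1035.85 = 0.852.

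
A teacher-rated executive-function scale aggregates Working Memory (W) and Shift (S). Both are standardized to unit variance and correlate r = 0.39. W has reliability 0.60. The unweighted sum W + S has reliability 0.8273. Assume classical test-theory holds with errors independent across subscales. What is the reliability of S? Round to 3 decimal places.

0.920

Var(W+S) = 2 + 2·0.39 = 2.780.
True-score variance = ρ_W + ρ_S + 2·0.39, so 0.8273 = (0.60 + ρ_S + 0.78) / 2.780.
ρ_S = 0.8273·2.780 − 0.60 − 0.78 = 0.920.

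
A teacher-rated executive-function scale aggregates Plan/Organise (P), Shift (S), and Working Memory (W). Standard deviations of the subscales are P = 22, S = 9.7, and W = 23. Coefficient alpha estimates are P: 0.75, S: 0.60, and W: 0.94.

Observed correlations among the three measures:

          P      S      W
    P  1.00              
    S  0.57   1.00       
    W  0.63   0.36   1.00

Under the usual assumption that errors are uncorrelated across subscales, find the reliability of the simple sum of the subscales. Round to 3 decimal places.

Var(P+S+W) = 22² + 9.7² + 23² + 2·[22·9.7·0.57 + 22·23·0.63 + 9.7·23·0.36] = 1107.09 + 1041.47 = 2148.56.
Because errors are independent across components, Cov(Tᵢ,Tⱼ) = Cov(Xᵢ,Xⱼ); the off-diagonal part of the true-score variance is the same as above.
True-score variance = [22²·0.75 + 9.7²·0.60 + 23²·0.94] + 1041.47 = 916.714 + 1041.47 = 1958.18.
Reliability = 1958.18 / 2148.56 = 0.911.

0.911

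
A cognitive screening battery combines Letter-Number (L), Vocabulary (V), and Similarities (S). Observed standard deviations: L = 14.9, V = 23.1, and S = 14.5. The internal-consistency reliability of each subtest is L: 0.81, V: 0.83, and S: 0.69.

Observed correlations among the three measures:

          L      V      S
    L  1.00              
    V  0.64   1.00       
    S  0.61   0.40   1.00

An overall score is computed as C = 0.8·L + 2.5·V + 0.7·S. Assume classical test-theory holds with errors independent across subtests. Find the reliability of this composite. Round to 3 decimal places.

Var(C) = 0.8²·14.9² + 2.5²·23.1² + 0.7²·14.5² + 2·[2·14.9·23.1·0.64 + 0.56·14.9·14.5·0.61 + 1.75·23.1·14.5·0.40] = 3580.17 + 1497.66 = 5077.83.
Under uncorrelated errors the observed covariances equal the true-score covariances, so only the own-variance terms attenuate.
True-score variance = [0.8²·14.9²·0.81 + 2.5²·23.1²·0.83 + 0.7²·14.5²·0.69] + 1497.66 = 2954.28 + 1497.66 = 4451.94.
Reliability = 4451.94 / 5077.83 = 0.877.

0.877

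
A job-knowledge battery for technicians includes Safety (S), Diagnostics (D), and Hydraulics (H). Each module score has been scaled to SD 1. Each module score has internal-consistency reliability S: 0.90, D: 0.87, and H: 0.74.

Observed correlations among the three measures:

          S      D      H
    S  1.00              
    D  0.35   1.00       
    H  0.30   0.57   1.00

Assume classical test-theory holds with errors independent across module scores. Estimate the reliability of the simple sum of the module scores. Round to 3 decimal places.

Var(S+D+H) = 3 + 2·[0.35 + 0.30 + 0.57] = 3 + 2.44 = 5.44.
Because errors are independent across components, Cov(Tᵢ,Tⱼ) = Cov(Xᵢ,Xⱼ); the off-diagonal part of the true-score variance is the same as above.
True-score variance = [0.90 + 0.87 + 0.74] + 2.44 = 2.51 + 2.44 = 4.95.
Reliability = 4.95 / 5.44 = 0.910.

0.910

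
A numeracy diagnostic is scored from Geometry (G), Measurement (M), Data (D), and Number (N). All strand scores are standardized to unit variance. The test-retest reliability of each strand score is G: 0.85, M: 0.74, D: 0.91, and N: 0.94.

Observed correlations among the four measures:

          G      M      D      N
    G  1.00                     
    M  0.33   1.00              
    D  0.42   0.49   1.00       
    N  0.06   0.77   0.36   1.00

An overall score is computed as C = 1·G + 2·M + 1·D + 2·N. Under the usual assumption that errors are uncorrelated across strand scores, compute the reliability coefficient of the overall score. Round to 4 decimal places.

Var(C) = 1 + 2² + 1 + 2² + 2·[2·0.33 + 0.42 + 2·0.06 + 2·0.49 + 4·0.77 + 2·0.36] = 10 + 11.96 = 21.96.
Under uncorrelated errors the observed covariances equal the true-score covariances, so only the own-variance terms attenuate.
True-score variance = [0.85 + 2²·0.74 + 0.91 + 2²·0.94] + 11.96 = 8.48 + 11.96 = 20.44.
Reliability = 20.44 / 21.96 = 0.9308.

0.9308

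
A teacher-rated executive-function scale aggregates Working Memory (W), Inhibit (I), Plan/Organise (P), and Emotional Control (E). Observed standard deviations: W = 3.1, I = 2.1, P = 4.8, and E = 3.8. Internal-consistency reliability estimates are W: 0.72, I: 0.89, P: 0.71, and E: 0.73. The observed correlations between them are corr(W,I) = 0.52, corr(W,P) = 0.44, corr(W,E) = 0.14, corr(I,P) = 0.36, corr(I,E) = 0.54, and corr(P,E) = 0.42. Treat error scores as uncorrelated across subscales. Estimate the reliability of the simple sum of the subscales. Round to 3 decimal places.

Var(W+I+P+E) = 3.1² + 2.1² + 4.8² + 3.8² + 2·[3.1·2.1·0.52 + 3.1·4.8·0.44 + 3.1·3.8·0.14 + 2.1·4.8·0.36 + 2.1·3.8·0.54 + 4.8·3.8·0.42] = 51.5 + 54.3608 = 105.861.
With uncorrelated errors the cross-covariances are all true-score covariance, so they carry over unchanged; only the diagonal terms shrink to ρᵢσᵢ².
True-score variance = [3.1²·0.72 + 2.1²·0.89 + 4.8²·0.71 + 3.8²·0.73] + 54.3608 = 37.7437 + 54.3608 = 92.1045.
Reliability = 92.1045 / 105.861 = 0.870.

0.870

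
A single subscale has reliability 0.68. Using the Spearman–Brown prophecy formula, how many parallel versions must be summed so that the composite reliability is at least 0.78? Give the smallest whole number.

k ≥ ρ*(1−ρ₁)/(ρ₁(1−ρ*)) = 0.78·0.32 / (0.68·0.22) = 1.668.
Smallest integer k = 2.

2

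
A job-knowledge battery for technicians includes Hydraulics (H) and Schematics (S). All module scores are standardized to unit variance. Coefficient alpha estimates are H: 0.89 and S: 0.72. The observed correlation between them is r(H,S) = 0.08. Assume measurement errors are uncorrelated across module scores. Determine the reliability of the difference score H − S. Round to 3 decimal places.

0.788

Var(H−S) = 1 + 1 − 2·0.08 = 2 − 0.16 = 1.84.
Because errors are independent across components, Cov(Tᵢ,Tⱼ) = Cov(Xᵢ,Xⱼ); the off-diagonal part of the true-score variance is the same as above.
True-score variance = [0.89 + 0.72] − 0.16 = 1.61 − 0.16 = 1.45.
Reliability = 1.45 / 1.84 = 0.788.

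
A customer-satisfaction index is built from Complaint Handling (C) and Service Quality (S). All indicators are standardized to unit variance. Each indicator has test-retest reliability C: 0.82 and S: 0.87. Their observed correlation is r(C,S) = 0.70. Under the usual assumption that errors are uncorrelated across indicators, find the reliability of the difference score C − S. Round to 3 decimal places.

Var(C−S) = 1 + 1 − 2·0.70 = 2 − 1.4 = 0.6.
Under uncorrelated errors the observed covariances equal the true-score covariances, so only the own-variance terms attenuate.
True-score variance = [0.82 + 0.87] − 1.4 = 1.69 − 1.4 = 0.29.
Reliability = 0.29 / 0.6 = 0.483.

0.483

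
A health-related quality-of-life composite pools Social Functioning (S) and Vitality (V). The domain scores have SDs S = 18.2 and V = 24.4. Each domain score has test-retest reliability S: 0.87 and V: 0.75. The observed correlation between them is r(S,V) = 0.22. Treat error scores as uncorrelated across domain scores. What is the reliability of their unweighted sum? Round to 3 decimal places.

Var(S+V) = 18.2² + 24.4² + 2·[18.2·24.4·0.22] = 926.6 + 195.395 = 1122.
Under uncorrelated errors the observed covariances equal the true-score covariances, so only the own-variance terms attenuate.
True-score variance = [18.2²·0.87 + 24.4²·0.75] + 195.395 = 734.699 + 195.395 = 930.094.
Reliability = 930.094 / 1122 = 0.829.

0.829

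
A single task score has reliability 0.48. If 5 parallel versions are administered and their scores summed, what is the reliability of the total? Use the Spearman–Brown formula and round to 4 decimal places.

0.8219

ρ_k = kρ / (1 + (k−1)ρ) = 5·0.48 / (1 + 4·0.48) = 2.400 / 2.920 = 0.8219.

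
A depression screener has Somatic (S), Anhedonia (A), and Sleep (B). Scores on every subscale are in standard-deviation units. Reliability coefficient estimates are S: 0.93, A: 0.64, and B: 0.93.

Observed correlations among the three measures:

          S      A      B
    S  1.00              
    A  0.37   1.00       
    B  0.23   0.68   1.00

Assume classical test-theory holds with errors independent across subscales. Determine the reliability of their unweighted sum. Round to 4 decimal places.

0.9101

Var(S+A+B) = 3 + 2·[0.37 + 0.23 + 0.68] = 3 + 2.56 = 5.56.
Because errors are independent across components, Cov(Tᵢ,Tⱼ) = Cov(Xᵢ,Xⱼ); the off-diagonal part of the true-score variance is the same as above.
True-score variance = [0.93 + 0.64 + 0.93] + 2.56 = 2.5 + 2.56 = 5.06.
Reliability = 5.06 / 5.56 = 0.9101.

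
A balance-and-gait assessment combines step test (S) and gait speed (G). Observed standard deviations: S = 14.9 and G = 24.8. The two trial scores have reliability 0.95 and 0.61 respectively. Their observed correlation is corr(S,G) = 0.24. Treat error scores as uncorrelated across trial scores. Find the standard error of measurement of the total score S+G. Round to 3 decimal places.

Var(total) = 837.05 + 177.37 = 1014.42.
True-score variance = 586.084 + 177.37 = 763.454, so reliability = 0.7526.
Error variance = 1014.42 − 763.454 = 250.966; SEM = √250.966 = 15.842.

15.842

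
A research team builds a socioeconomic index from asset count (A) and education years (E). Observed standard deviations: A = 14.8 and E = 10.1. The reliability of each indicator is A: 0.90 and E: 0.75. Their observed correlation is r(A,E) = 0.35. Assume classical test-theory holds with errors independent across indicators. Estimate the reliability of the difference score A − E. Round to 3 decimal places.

0.781

Var(A−E) = 14.8² + 10.1² − 2·14.8·10.1·0.35 = 321.05 − 104.636 = 216.414.
Under uncorrelated errors the observed covariances equal the true-score covariances, so only the own-variance terms attenuate.
True-score variance = [14.8²·0.90 + 10.1²·0.75] − 104.636 = 273.644 − 104.636 = 169.008.
Reliability = 169.008 / 216.414 = 0.781.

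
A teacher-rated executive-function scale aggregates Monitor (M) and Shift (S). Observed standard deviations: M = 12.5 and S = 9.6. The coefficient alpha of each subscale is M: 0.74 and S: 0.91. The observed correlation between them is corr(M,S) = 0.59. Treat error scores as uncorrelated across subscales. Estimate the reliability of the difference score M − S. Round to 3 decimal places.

0.542

Var(M−S) = 12.5² + 9.6² − 2·12.5·9.6·0.59 = 248.41 − 141.6 = 106.81.
Under uncorrelated errors the observed covariances equal the true-score covariances, so only the own-variance terms attenuate.
True-score variance = [12.5²·0.74 + 9.6²·0.91] − 141.6 = 199.491 − 141.6 = 57.8906.
Reliability = 57.8906 / 106.81 = 0.542.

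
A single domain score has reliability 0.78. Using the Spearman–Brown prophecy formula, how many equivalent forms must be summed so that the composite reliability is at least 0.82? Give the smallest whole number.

2

k ≥ ρ*(1−ρ₁)/(ρ₁(1−ρ*)) = 0.82·0.22 / (0.78·0.18) = 1.285.
Smallest integer k = 2.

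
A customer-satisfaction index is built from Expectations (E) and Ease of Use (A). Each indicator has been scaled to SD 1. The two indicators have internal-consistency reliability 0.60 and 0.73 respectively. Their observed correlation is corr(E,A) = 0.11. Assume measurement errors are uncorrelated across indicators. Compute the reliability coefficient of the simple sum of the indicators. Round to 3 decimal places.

0.698

Var(E+A) = 2 + 2·[0.11] = 2 + 0.22 = 2.22.
Because errors are independent across components, Cov(Tᵢ,Tⱼ) = Cov(Xᵢ,Xⱼ); the off-diagonal part of the true-score variance is the same as above.
True-score variance = [0.60 + 0.73] + 0.22 = 1.33 + 0.22 = 1.55.
Reliability = 1.55 / 2.22 = 0.698.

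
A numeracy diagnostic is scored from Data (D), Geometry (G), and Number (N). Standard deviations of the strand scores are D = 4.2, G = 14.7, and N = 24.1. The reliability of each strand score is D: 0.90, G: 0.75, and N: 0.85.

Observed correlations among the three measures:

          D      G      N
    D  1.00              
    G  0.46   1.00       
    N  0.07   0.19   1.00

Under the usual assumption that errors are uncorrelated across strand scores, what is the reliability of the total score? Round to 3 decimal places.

Var(D+G+N) = 4.2² + 14.7² + 24.1² + 2·[4.2·14.7·0.46 + 4.2·24.1·0.07 + 14.7·24.1·0.19] = 814.54 + 205.594 = 1020.13.
Because errors are independent across components, Cov(Tᵢ,Tⱼ) = Cov(Xᵢ,Xⱼ); the off-diagonal part of the true-score variance is the same as above.
True-score variance = [4.2²·0.90 + 14.7²·0.75 + 24.1²·0.85] + 205.594 = 671.632 + 205.594 = 877.226.
Reliability = 877.226 / 1020.13 = 0.860.

0.860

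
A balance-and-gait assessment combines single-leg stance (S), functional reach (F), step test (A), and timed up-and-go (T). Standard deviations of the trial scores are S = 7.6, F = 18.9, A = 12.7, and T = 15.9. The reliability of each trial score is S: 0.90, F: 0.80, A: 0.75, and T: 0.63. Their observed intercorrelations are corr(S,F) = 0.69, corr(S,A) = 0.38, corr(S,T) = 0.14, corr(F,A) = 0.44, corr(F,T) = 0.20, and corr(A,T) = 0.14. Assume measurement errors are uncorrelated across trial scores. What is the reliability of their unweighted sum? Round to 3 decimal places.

Var(S+F+A+T) = 7.6² + 18.9² + 12.7² + 15.9² + 2·[7.6·18.9·0.69 + 7.6·12.7·0.38 + 7.6·15.9·0.14 + 18.9·12.7·0.44 + 18.9·15.9·0.20 + 12.7·15.9·0.14] = 829.07 + 693.384 = 1522.45.
With uncorrelated errors the cross-covariances are all true-score covariance, so they carry over unchanged; only the diagonal terms shrink to ρᵢσᵢ².
True-score variance = [7.6²·0.90 + 18.9²·0.80 + 12.7²·0.75 + 15.9²·0.63] + 693.384 = 617.99 + 693.384 = 1311.37.
Reliability = 1311.37 / 1522.45 = 0.861.

0.861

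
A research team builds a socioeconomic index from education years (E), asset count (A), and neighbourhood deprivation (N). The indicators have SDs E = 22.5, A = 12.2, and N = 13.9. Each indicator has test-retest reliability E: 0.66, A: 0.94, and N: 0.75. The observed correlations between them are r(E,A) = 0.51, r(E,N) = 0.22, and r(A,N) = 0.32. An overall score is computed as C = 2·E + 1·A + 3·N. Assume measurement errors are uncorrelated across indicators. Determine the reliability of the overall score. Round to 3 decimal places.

0.799

Var(C) = 2²·22.5² + 12.2² + 3²·13.9² + 2·[2·22.5·12.2·0.51 + 6·22.5·13.9·0.22 + 3·12.2·13.9·0.32] = 3912.73 + 1711.23 = 5623.96.
Because errors are independent across components, Cov(Tᵢ,Tⱼ) = Cov(Xᵢ,Xⱼ); the off-diagonal part of the true-score variance is the same as above.
True-score variance = [2²·22.5²·0.66 + 12.2²·0.94 + 3²·13.9²·0.75] + 1711.23 = 2780.58 + 1711.23 = 4491.81.
Reliability = 4491.81 / 5623.96 = 0.799.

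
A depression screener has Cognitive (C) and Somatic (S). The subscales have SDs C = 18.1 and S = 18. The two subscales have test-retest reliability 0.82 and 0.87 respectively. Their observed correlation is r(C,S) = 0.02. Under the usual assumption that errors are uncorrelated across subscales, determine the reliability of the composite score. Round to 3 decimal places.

0.848

Var(C+S) = 18.1² + 18² + 2·[18.1·18·0.02] = 651.61 + 13.032 = 664.642.
Under uncorrelated errors the observed covariances equal the true-score covariances, so only the own-variance terms attenuate.
True-score variance = [18.1²·0.82 + 18²·0.87] + 13.032 = 550.52 + 13.032 = 563.552.
Reliability = 563.552 / 664.642 = 0.848.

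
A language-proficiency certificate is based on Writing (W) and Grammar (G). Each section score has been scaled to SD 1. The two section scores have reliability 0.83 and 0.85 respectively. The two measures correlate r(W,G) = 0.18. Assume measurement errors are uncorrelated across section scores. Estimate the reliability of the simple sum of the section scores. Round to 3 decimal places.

Var(W+G) = 2 + 2·[0.18] = 2 + 0.36 = 2.36.
Because errors are independent across components, Cov(Tᵢ,Tⱼ) = Cov(Xᵢ,Xⱼ); the off-diagonal part of the true-score variance is the same as above.
True-score variance = [0.83 + 0.85] + 0.36 = 1.68 + 0.36 = 2.04.
Reliability = 2.04 / 2.36 = 0.864.

0.864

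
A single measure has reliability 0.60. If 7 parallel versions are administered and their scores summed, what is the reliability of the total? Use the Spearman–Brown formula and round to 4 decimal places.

ρ_k = kρ / (1 + (k−1)ρ) = 7·0.60 / (1 + 6·0.60) = 4.200 / 4.600 = 0.9130.

0.9130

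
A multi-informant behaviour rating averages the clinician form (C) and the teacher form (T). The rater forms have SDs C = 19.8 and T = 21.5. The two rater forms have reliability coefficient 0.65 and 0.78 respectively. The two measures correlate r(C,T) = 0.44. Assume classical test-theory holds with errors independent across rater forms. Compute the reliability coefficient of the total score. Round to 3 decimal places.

0.806

Var(C+T) = 19.8² + 21.5² + 2·[19.8·21.5·0.44] = 854.29 + 374.616 = 1228.91.
Under uncorrelated errors the observed covariances equal the true-score covariances, so only the own-variance terms attenuate.
True-score variance = [19.8²·0.65 + 21.5²·0.78] + 374.616 = 615.381 + 374.616 = 989.997.
Reliability = 989.997 / 1228.91 = 0.806.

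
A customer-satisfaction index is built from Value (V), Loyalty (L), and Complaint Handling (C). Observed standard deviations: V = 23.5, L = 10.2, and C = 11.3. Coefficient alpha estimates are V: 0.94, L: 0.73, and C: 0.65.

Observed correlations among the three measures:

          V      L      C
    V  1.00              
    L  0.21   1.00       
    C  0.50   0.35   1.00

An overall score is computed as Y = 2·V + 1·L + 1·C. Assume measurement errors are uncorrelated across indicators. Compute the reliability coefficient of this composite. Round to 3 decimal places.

Var(Y) = 2²·23.5² + 10.2² + 11.3² + 2·[2·23.5·10.2·0.21 + 2·23.5·11.3·0.50 + 10.2·11.3·0.35] = 2440.73 + 813.13 = 3253.86.
Because errors are independent across components, Cov(Tᵢ,Tⱼ) = Cov(Xᵢ,Xⱼ); the off-diagonal part of the true-score variance is the same as above.
True-score variance = [2²·23.5²·0.94 + 10.2²·0.73 + 11.3²·0.65] + 813.13 = 2235.41 + 813.13 = 3048.54.
Reliability = 3048.54 / 3253.86 = 0.937.

0.937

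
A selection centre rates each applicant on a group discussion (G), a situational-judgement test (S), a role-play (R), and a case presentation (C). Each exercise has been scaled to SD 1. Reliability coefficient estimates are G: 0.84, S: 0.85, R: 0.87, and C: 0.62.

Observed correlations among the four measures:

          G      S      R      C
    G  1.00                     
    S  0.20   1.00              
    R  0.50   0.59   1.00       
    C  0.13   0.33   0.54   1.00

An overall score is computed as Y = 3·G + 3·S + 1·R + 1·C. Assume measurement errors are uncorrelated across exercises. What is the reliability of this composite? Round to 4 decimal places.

Var(Y) = 3² + 3² + 1 + 1 + 2·[9·0.20 + 3·0.50 + 3·0.13 + 3·0.59 + 3·0.33 + 0.54] = 20 + 13.98 = 33.98.
With uncorrelated errors the cross-covariances are all true-score covariance, so they carry over unchanged; only the diagonal terms shrink to ρᵢσᵢ².
True-score variance = [3²·0.84 + 3²·0.85 + 0.87 + 0.62] + 13.98 = 16.7 + 13.98 = 30.68.
Reliability = 30.68 / 33.98 = 0.9029.

0.9029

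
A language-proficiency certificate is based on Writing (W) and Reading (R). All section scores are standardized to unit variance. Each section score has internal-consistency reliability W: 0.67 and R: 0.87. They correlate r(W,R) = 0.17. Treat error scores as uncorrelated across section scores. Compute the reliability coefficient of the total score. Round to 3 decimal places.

Var(W+R) = 2 + 2·[0.17] = 2 + 0.34 = 2.34.
Because errors are independent across components, Cov(Tᵢ,Tⱼ) = Cov(Xᵢ,Xⱼ); the off-diagonal part of the true-score variance is the same as above.
True-score variance = [0.67 + 0.87] + 0.34 = 1.54 + 0.34 = 1.88.
Reliability = 1.88 / 2.34 = 0.803.

0.803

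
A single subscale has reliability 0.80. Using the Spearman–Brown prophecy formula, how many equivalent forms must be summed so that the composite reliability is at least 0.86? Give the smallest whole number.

2

k ≥ ρ*(1−ρ₁)/(ρ₁(1−ρ*)) = 0.86·0.20 / (0.80·0.14) = 1.536.
Smallest integer k = 2.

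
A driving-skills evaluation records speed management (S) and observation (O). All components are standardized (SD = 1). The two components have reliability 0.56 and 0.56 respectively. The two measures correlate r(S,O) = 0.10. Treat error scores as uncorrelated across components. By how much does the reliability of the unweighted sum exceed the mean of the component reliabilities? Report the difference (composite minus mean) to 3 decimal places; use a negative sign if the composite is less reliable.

0.040

Var(sum) = 2 + 0.2 = 2.2; true-score variance = 1.12 + 0.2 = 1.32; composite reliability = 0.6000.
Mean component reliability = 0.5600.
Difference = 0.6000 − 0.5600 = 0.040.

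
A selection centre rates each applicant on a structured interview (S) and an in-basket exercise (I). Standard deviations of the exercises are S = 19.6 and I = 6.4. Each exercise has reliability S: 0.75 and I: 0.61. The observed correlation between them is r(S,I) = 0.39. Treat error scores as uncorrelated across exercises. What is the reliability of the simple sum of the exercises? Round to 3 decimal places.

Var(S+I) = 19.6² + 6.4² + 2·[19.6·6.4·0.39] = 425.12 + 97.8432 = 522.963.
Because errors are independent across components, Cov(Tᵢ,Tⱼ) = Cov(Xᵢ,Xⱼ); the off-diagonal part of the true-score variance is the same as above.
True-score variance = [19.6²·0.75 + 6.4²·0.61] + 97.8432 = 313.106 + 97.8432 = 410.949.
Reliability = 410.949 / 522.963 = 0.786.

0.786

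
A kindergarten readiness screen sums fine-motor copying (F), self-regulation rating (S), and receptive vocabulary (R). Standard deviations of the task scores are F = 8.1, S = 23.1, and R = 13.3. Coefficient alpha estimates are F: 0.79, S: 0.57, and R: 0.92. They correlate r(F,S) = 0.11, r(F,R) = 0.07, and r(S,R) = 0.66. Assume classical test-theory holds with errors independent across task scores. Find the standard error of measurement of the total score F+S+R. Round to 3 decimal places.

16.043

Var(total) = 776.11 + 461.79 = 1237.9.
True-score variance = 518.728 + 461.79 = 980.518, so reliability = 0.7921.
Error variance = 1237.9 − 980.518 = 257.382; SEM = √257.382 = 16.043.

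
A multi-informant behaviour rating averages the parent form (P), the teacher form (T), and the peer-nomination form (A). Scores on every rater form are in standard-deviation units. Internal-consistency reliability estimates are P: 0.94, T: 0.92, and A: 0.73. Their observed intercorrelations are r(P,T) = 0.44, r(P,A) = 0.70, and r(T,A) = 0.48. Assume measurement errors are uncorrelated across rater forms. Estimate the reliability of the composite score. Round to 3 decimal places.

Var(P+T+A) = 3 + 2·[0.44 + 0.70 + 0.48] = 3 + 3.24 = 6.24.
Under uncorrelated errors the observed covariances equal the true-score covariances, so only the own-variance terms attenuate.
True-score variance = [0.94 + 0.92 + 0.73] + 3.24 = 2.59 + 3.24 = 5.83.
Reliability = 5.83 / 6.24 = 0.934.

0.934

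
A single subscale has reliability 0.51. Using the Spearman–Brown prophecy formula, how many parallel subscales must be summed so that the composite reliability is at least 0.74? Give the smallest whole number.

3

k ≥ ρ*(1−ρ₁)/(ρ₁(1−ρ*)) = 0.74·0.49 / (0.51·0.26) = 2.735.
Smallest integer k = 3.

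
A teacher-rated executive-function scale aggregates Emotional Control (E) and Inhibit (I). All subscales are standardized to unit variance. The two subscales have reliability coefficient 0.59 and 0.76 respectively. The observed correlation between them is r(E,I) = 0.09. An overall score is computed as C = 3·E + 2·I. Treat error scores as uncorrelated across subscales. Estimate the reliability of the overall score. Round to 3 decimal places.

Var(C) = 3² + 2² + 2·[6·0.09] = 13 + 1.08 = 14.08.
With uncorrelated errors the cross-covariances are all true-score covariance, so they carry over unchanged; only the diagonal terms shrink to ρᵢσᵢ².
True-score variance = [3²·0.59 + 2²·0.76] + 1.08 = 8.35 + 1.08 = 9.43.
Reliability = 9.43 / 14.08 = 0.670.

0.670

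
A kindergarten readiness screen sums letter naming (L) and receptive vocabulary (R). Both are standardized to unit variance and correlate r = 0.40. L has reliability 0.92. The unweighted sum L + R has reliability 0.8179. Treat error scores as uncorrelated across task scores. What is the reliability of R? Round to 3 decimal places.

0.570

Var(L+R) = 2 + 2·0.40 = 2.800.
True-score variance = ρ_L + ρ_R + 2·0.40, so 0.8179 = (0.92 + ρ_R + 0.80) / 2.800.
ρ_R = 0.8179·2.800 − 0.92 − 0.80 = 0.570.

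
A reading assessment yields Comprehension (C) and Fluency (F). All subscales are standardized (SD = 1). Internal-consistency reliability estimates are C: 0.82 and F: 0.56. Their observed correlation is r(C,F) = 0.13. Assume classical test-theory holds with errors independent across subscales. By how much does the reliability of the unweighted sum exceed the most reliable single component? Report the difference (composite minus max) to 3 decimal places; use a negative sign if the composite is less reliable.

Var(sum) = 2 + 0.26 = 2.26; true-score variance = 1.38 + 0.26 = 1.64; composite reliability = 0.7257.
Max component reliability = 0.8200.
Difference = 0.7257 − 0.8200 = -0.094.

-0.094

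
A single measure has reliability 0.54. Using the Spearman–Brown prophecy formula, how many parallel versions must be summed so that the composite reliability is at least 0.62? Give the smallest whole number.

k ≥ ρ*(1−ρ₁)/(ρ₁(1−ρ*)) = 0.62·0.46 / (0.54·0.38) = 1.390.
Smallest integer k = 2.

2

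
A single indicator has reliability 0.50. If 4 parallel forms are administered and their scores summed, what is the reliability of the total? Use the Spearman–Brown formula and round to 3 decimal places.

ρ_k = kρ / (1 + (k−1)ρ) = 4·0.50 / (1 + 3·0.50) = 2.000 / 2.500 = 0.800.

0.800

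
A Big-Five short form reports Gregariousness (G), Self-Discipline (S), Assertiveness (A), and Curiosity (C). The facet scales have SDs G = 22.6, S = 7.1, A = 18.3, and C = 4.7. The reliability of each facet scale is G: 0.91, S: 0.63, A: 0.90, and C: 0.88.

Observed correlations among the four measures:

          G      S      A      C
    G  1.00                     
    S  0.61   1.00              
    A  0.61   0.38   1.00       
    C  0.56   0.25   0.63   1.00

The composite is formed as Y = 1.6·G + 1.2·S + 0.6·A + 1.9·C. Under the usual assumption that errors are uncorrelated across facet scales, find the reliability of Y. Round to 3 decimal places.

Var(Y) = 1.6²·22.6² + 1.2²·7.1² + 0.6²·18.3² + 1.9²·4.7² + 2·[1.92·22.6·7.1·0.61 + 0.96·22.6·18.3·0.61 + 3.04·22.6·4.7·0.56 + 0.72·7.1·18.3·0.38 + 2.28·7.1·4.7·0.25 + 1.14·18.3·4.7·0.63] = 1580.44 + 1454.59 = 3035.03.
With uncorrelated errors the cross-covariances are all true-score covariance, so they carry over unchanged; only the diagonal terms shrink to ρᵢσᵢ².
True-score variance = [1.6²·22.6²·0.91 + 1.2²·7.1²·0.63 + 0.6²·18.3²·0.90 + 1.9²·4.7²·0.88] + 1454.59 = 1414.28 + 1454.59 = 2868.87.
Reliability = 2868.87 / 3035.03 = 0.945.

0.945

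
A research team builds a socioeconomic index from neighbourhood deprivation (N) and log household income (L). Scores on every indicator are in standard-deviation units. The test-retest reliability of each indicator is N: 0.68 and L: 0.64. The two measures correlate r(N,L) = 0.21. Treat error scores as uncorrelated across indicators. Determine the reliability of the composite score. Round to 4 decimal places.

Var(N+L) = 2 + 2·[0.21] = 2 + 0.42 = 2.42.
Because errors are independent across components, Cov(Tᵢ,Tⱼ) = Cov(Xᵢ,Xⱼ); the off-diagonal part of the true-score variance is the same as above.
True-score variance = [0.68 + 0.64] + 0.42 = 1.32 + 0.42 = 1.74.
Reliability = 1.74 / 2.42 = 0.7190.

0.7190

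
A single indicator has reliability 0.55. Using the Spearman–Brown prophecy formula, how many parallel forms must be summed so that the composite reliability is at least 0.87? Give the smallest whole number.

6

k ≥ ρ*(1−ρ₁)/(ρ₁(1−ρ*)) = 0.87·0.45 / (0.55·0.13) = 5.476.
Smallest integer k = 6.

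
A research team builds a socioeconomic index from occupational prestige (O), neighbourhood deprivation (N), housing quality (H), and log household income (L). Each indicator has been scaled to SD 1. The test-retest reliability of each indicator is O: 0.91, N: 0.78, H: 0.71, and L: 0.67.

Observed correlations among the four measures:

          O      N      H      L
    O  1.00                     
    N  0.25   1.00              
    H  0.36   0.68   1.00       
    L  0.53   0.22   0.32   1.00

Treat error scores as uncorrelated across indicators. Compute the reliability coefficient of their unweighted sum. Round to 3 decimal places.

Var(O+N+H+L) = 4 + 2·[0.25 + 0.36 + 0.53 + 0.68 + 0.22 + 0.32] = 4 + 4.72 = 8.72.
Because errors are independent across components, Cov(Tᵢ,Tⱼ) = Cov(Xᵢ,Xⱼ); the off-diagonal part of the true-score variance is the same as above.
True-score variance = [0.91 + 0.78 + 0.71 + 0.67] + 4.72 = 3.07 + 4.72 = 7.79.
Reliability = 7.79 / 8.72 = 0.893.

0.893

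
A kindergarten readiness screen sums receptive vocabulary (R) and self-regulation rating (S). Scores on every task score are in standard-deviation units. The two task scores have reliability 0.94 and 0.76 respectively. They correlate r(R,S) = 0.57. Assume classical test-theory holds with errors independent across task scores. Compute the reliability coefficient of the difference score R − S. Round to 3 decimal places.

Var(R−S) = 1 + 1 − 2·0.57 = 2 − 1.14 = 0.86.
Because errors are independent across components, Cov(Tᵢ,Tⱼ) = Cov(Xᵢ,Xⱼ); the off-diagonal part of the true-score variance is the same as above.
True-score variance = [0.94 + 0.76] − 1.14 = 1.7 − 1.14 = 0.56.
Reliability = 0.56 / 0.86 = 0.651.

0.651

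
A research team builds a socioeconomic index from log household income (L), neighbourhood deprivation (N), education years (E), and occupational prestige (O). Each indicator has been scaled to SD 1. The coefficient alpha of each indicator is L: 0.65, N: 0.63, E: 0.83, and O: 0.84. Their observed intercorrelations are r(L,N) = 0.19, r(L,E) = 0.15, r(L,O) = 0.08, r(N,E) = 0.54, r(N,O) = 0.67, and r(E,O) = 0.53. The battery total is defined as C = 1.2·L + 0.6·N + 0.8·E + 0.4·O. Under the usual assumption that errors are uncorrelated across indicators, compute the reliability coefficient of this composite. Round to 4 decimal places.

0.8253

Var(C) = 1.2² + 0.6² + 0.8² + 0.4² + 2·[0.72·0.19 + 0.96·0.15 + 0.48·0.08 + 0.48·0.54 + 0.24·0.67 + 0.32·0.53] = 2.6 + 1.8176 = 4.4176.
Under uncorrelated errors the observed covariances equal the true-score covariances, so only the own-variance terms attenuate.
True-score variance = [1.2²·0.65 + 0.6²·0.63 + 0.8²·0.83 + 0.4²·0.84] + 1.8176 = 1.8284 + 1.8176 = 3.646.
Reliability = 3.646 / 4.4176 = 0.8253.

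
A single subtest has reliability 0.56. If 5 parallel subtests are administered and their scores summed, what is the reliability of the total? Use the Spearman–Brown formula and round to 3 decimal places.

0.864

ρ_k = kρ / (1 + (k−1)ρ) = 5·0.56 / (1 + 4·0.56) = 2.800 / 3.240 = 0.864.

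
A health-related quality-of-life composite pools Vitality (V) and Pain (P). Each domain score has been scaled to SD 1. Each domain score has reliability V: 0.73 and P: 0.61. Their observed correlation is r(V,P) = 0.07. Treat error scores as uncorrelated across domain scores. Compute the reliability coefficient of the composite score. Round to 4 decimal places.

Var(V+P) = 2 + 2·[0.07] = 2 + 0.14 = 2.14.
With uncorrelated errors the cross-covariances are all true-score covariance, so they carry over unchanged; only the diagonal terms shrink to ρᵢσᵢ².
True-score variance = [0.73 + 0.61] + 0.14 = 1.34 + 0.14 = 1.48.
Reliability = 1.48 / 2.14 = 0.6916.

0.6916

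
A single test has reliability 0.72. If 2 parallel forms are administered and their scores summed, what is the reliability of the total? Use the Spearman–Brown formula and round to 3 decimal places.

ρ_k = kρ / (1 + (k−1)ρ) = 2·0.72 / (1 + 1·0.72) = 1.440 / 1.720 = 0.837.

0.837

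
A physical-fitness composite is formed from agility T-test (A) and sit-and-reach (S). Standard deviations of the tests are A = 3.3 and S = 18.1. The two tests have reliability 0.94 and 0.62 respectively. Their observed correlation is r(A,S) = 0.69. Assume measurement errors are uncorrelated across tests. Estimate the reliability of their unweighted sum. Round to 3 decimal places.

Var(A+S) = 3.3² + 18.1² + 2·[3.3·18.1·0.69] = 338.5 + 82.4274 = 420.927.
With uncorrelated errors the cross-covariances are all true-score covariance, so they carry over unchanged; only the diagonal terms shrink to ρᵢσᵢ².
True-score variance = [3.3²·0.94 + 18.1²·0.62] + 82.4274 = 213.355 + 82.4274 = 295.782.
Reliability = 295.782 / 420.927 = 0.703.

0.703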